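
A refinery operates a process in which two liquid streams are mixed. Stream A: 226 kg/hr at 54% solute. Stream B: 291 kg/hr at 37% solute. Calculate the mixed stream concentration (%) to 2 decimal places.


Mass balance on solute: F1*x1 + F2*x2 = F3*x3
F3 = F1 + F2 = 226 + 291 = 517 kg/hr
x3 = (F1*x1 + F2*x2)/F3
x3 = (226*0.54 + 291*0.37) / 517
x3 = 44.43%


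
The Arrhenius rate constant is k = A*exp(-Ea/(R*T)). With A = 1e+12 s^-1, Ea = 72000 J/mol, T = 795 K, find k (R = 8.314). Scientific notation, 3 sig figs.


k = A * exp(-Ea/(R*T))
k = 1e+12 * exp(-72000 / (8.314 * 795))
k = 1e+12 * exp(-10.893197)
k = 1.86e+07


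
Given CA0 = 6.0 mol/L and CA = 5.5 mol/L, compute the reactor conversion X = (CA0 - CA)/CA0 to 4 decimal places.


X = (CA0 - CA) / CA0
X = (6.0 - 5.5) / 6.0
X = 0.5 / 6.0
X = 0.0833


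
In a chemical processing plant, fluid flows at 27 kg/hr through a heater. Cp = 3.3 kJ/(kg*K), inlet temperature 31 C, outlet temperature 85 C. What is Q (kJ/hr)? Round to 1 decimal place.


Q = m_dot * Cp * (T2 - T1)
Q = 27 * 3.3 * (85 - 31)
Q = 27 * 3.3 * 54
Q = 4811.4 kJ/hr


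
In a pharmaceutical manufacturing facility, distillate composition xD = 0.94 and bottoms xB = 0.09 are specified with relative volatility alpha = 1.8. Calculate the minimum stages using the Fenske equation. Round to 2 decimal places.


N_min = ln((xD*(1-xB))/(xB*(1-xD))) / ln(alpha)
Numerator inside ln: 0.8554 / 0.0054 = 158.407407
ln(158.407407) = 5.06517
ln(alpha) = ln(1.8) = 0.587787
N_min = 5.06517 / 0.587787 = 8.62


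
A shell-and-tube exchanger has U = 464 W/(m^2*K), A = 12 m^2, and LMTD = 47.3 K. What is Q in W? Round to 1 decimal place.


Q = U * A * LMTD
Q = 464 * 12 * 47.3
Q = 263366.4 W


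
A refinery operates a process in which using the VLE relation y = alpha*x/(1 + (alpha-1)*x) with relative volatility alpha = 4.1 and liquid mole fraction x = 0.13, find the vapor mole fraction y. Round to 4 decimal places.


y = alpha*x / (1 + (alpha-1)*x)
y = 4.1*0.13 / (1 + (4.1-1)*0.13)
y = 0.533 / (1 + 0.403)
y = 0.533 / 1.403
y = 0.3799


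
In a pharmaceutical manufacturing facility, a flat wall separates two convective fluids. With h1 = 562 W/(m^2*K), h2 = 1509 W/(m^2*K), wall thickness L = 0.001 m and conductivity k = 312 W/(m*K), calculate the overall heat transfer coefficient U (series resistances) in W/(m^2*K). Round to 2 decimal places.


1/U = 1/h1 + L/k + 1/h2
1/U = 1/562 + 0.001/312 + 1/1509
1/U = 0.0017793594 + 3.2051e-06 + 0.0006626905
1/U = 0.002445255
U = 408.96 W/(m^2*K)


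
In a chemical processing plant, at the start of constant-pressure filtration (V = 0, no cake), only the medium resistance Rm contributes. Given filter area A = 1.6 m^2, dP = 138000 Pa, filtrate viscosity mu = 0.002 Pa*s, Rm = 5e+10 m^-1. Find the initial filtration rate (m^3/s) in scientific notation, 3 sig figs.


rate = A * dP / (mu * Rm)
rate = 1.6 * 138000 / (0.002 * 5e+10)
rate = 220800.0 / 1.000e+08
rate = 2.21e-03 m^3/s


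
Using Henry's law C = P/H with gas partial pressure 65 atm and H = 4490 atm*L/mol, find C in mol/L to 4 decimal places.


C = P / H
C = 65 / 4490
C = 0.0145 mol/L


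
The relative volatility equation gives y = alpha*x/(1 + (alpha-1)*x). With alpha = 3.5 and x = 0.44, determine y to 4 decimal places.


y = alpha*x / (1 + (alpha-1)*x)
y = 3.5*0.44 / (1 + (3.5-1)*0.44)
y = 1.54 / (1 + 1.1)
y = 1.54 / 2.1
y = 0.7333


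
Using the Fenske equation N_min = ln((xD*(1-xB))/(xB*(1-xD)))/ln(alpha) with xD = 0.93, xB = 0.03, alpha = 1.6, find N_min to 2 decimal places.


N_min = ln((xD*(1-xB))/(xB*(1-xD))) / ln(alpha)
Numerator inside ln: 0.9021 / 0.0021 = 429.571429
ln(429.571429) = 6.062788
ln(alpha) = ln(1.6) = 0.470004
N_min = 6.062788 / 0.470004 = 12.90


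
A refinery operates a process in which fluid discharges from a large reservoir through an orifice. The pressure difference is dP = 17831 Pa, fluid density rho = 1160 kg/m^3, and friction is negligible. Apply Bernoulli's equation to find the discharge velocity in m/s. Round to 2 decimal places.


v = sqrt(2*dP/rho)
v = sqrt(2*17831/1160)
v = sqrt(30.743103)
v = 5.54 m/s


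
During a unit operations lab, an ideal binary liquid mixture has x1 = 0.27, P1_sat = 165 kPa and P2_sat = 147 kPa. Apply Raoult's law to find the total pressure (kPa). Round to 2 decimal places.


P = x1*P1_sat + x2*P2_sat
x2 = 1 - x1 = 1 - 0.27 = 0.73
P = 0.27*165 + 0.73*147
P = 44.55 + 107.31
P = 151.86 kPa


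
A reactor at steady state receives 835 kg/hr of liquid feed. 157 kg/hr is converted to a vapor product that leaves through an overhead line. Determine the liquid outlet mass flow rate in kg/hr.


Steady-state mass balance on the main outlet: F_out = F_in - F_removed
F_out = 835 - 157
F_out = 678 kg/hr


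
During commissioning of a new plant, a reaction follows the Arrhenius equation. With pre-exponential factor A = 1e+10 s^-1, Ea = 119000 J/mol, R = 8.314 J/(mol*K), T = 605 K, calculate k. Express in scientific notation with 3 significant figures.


k = A * exp(-Ea/(R*T))
k = 1e+10 * exp(-119000 / (8.314 * 605))
k = 1e+10 * exp(-23.658193)
k = 5.31e-01


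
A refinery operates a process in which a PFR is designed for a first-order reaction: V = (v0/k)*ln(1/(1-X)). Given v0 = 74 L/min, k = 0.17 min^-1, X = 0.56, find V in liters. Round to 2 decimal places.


V = (v0/k) * ln(1/(1-X))
V = (74/0.17) * ln(1/(1-0.56))
V = 435.294118 * ln(2.272727)
V = 435.294118 * 0.82098
V = 357.37 L


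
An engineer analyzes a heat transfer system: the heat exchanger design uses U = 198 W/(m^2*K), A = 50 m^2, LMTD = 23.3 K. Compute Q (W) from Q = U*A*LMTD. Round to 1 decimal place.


Q = U * A * LMTD
Q = 198 * 50 * 23.3
Q = 230670.0 W


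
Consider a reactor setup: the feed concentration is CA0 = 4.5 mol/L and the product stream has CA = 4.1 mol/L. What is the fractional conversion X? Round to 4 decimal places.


X = (CA0 - CA) / CA0
X = (4.5 - 4.1) / 4.5
X = 0.4 / 4.5
X = 0.0889


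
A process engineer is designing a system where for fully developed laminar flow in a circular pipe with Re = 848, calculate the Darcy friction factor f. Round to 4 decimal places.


f = 64 / Re
f = 64 / 848
f = 0.0755


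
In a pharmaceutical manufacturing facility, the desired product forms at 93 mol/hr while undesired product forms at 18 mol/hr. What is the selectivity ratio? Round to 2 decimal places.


S = desired product rate / undesired product rate
S = 93 / 18
S = 5.17


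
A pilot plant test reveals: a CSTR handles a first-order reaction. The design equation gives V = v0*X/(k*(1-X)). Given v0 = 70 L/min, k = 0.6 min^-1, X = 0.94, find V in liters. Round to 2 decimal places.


V = v0 * X / (k * (1 - X))
V = 70 * 0.94 / (0.6 * (1 - 0.94))
V = 65.8 / (0.6 * 0.06)
V = 65.8 / 0.036
V = 1827.78 L


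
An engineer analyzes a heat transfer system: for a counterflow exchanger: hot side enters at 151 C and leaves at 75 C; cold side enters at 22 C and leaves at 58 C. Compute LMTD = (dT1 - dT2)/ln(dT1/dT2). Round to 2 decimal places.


dT1 = Th_in - Tc_out = 151 - 58 = 93
dT2 = Th_out - Tc_in = 75 - 22 = 53
LMTD = (dT1 - dT2) / ln(dT1/dT2)
LMTD = (93 - 53) / ln(93/53)
LMTD = 71.14 K


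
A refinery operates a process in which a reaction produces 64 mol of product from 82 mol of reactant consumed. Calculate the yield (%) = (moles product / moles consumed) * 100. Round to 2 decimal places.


Yield = (moles product / moles consumed) * 100%
Yield = (64 / 82) * 100
Yield = 0.7805 * 100
Yield = 78.05%


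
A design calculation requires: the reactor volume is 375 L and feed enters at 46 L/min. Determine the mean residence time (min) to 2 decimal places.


tau = V / v0
tau = 375 / 46
tau = 8.15 min


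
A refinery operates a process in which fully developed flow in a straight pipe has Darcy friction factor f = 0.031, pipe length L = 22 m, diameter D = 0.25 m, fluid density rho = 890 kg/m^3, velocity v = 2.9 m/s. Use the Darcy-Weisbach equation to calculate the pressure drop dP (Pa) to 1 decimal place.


dP = f * (L/D) * (rho*v^2/2)
dP = 0.031 * (22/0.25) * (890*2.9^2/2)
L/D = 88.0
rho*v^2/2 = 890*8.41/2 = 3742.45
dP = 0.031 * 88.0 * 3742.45
dP = 10209.4 Pa


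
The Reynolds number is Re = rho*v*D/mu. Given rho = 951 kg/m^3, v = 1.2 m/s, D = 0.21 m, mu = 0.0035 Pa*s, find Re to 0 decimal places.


Re = rho * v * D / mu
Re = 951 * 1.2 * 0.21 / 0.0035
Re = 239.652 / 0.0035
Re = 68472


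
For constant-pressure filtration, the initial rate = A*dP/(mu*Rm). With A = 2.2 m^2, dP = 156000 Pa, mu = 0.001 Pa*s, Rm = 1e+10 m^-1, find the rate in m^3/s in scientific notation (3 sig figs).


rate = A * dP / (mu * Rm)
rate = 2.2 * 156000 / (0.001 * 1e+10)
rate = 343200.0 / 1.000e+07
rate = 3.43e-02 m^3/s


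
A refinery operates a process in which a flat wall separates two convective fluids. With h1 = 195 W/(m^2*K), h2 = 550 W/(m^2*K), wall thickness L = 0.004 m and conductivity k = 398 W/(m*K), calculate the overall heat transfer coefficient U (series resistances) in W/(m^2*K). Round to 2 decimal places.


1/U = 1/h1 + L/k + 1/h2
1/U = 1/195 + 0.004/398 + 1/550
1/U = 0.0051282051 + 1.00503e-05 + 0.0018181818
1/U = 0.0069564372
U = 143.75 W/(m^2*K)


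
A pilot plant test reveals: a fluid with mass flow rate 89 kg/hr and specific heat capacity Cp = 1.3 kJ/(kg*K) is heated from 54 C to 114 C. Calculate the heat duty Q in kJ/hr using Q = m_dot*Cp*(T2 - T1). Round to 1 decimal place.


Q = m_dot * Cp * (T2 - T1)
Q = 89 * 1.3 * (114 - 54)
Q = 89 * 1.3 * 60
Q = 6942.0 kJ/hr


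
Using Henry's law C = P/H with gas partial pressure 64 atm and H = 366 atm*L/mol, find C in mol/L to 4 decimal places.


C = P / H
C = 64 / 366
C = 0.1749 mol/L


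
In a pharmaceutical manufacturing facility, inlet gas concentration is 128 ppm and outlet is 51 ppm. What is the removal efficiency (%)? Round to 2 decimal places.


Efficiency = (G_in - G_out) / G_in * 100%
Efficiency = (128 - 51) / 128 * 100
Efficiency = 77 / 128 * 100
Efficiency = 60.16%


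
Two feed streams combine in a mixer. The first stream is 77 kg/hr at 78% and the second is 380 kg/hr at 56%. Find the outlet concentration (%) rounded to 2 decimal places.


Mass balance on solute: F1*x1 + F2*x2 = F3*x3
F3 = F1 + F2 = 77 + 380 = 457 kg/hr
x3 = (F1*x1 + F2*x2)/F3
x3 = (77*0.78 + 380*0.56) / 457
x3 = 59.71%


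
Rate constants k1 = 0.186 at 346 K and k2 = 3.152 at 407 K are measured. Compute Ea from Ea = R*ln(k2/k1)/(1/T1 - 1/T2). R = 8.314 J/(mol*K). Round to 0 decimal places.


Ea = R * ln(k2/k1) / (1/T1 - 1/T2)
ln(k2/k1) = ln(3.152/0.186) = 2.8300458
1/T1 - 1/T2 = 1/346 - 1/407 = 0.000433170953
Ea = 8.314 * 2.8300458 / 0.000433170953
Ea = 54318 J/mol


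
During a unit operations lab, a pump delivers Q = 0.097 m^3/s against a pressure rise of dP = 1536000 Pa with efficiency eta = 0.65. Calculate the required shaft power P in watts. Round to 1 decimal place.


P = Q * dP / eta
P = 0.097 * 1536000 / 0.65
P = 148992.0 / 0.65
P = 229218.5 W


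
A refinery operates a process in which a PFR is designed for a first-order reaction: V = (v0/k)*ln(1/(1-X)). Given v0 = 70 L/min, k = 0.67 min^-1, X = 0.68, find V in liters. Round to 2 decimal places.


V = (v0/k) * ln(1/(1-X))
V = (70/0.67) * ln(1/(1-0.68))
V = 104.477612 * ln(3.125)
V = 104.477612 * 1.139434
V = 119.05 L


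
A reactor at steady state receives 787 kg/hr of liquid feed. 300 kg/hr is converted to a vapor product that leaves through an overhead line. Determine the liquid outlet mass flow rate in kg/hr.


Steady-state mass balance on the main outlet: F_out = F_in - F_removed
F_out = 787 - 300
F_out = 487 kg/hr


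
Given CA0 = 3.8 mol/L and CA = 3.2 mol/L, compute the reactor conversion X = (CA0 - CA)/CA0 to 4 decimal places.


X = (CA0 - CA) / CA0
X = (3.8 - 3.2) / 3.8
X = 0.6 / 3.8
X = 0.1579


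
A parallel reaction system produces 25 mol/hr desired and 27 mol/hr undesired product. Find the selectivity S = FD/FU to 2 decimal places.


S = desired product rate / undesired product rate
S = 25 / 27
S = 0.93


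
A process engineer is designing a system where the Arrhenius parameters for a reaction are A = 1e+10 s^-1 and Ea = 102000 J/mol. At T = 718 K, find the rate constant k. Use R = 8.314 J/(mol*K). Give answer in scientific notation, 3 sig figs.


k = A * exp(-Ea/(R*T))
k = 1e+10 * exp(-102000 / (8.314 * 718))
k = 1e+10 * exp(-17.086996)
k = 3.80e+02


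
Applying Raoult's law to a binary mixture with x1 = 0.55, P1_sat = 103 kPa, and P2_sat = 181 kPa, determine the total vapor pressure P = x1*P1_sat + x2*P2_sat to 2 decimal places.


P = x1*P1_sat + x2*P2_sat
x2 = 1 - x1 = 1 - 0.55 = 0.45
P = 0.55*103 + 0.45*181
P = 56.65 + 81.45
P = 138.10 kPa


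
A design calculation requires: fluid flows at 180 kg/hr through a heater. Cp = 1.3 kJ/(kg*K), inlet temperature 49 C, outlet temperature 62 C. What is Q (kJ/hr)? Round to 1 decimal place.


Q = m_dot * Cp * (T2 - T1)
Q = 180 * 1.3 * (62 - 49)
Q = 180 * 1.3 * 13
Q = 3042.0 kJ/hr


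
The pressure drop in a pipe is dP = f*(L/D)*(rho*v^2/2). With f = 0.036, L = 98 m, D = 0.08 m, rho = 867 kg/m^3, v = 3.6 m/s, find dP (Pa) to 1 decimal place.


dP = f * (L/D) * (rho*v^2/2)
dP = 0.036 * (98/0.08) * (867*3.6^2/2)
L/D = 1225.0
rho*v^2/2 = 867*12.96/2 = 5618.16
dP = 0.036 * 1225.0 * 5618.16
dP = 247760.9 Pa


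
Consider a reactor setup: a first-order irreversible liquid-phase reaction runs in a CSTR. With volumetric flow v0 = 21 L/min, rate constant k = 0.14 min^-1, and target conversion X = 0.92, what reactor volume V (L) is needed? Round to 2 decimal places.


V = v0 * X / (k * (1 - X))
V = 21 * 0.92 / (0.14 * (1 - 0.92))
V = 19.32 / (0.14 * 0.08)
V = 19.32 / 0.0112
V = 1725.00 L


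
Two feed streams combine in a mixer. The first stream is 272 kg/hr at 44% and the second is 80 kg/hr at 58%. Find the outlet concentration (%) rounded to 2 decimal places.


Mass balance on solute: F1*x1 + F2*x2 = F3*x3
F3 = F1 + F2 = 272 + 80 = 352 kg/hr
x3 = (F1*x1 + F2*x2)/F3
x3 = (272*0.44 + 80*0.58) / 352
x3 = 47.18%


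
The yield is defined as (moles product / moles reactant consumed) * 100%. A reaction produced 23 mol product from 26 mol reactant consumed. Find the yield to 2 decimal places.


Yield = (moles product / moles consumed) * 100%
Yield = (23 / 26) * 100
Yield = 0.8846 * 100
Yield = 88.46%


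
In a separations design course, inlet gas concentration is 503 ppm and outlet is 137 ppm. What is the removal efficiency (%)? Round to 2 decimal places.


Efficiency = (G_in - G_out) / G_in * 100%
Efficiency = (503 - 137) / 503 * 100
Efficiency = 366 / 503 * 100
Efficiency = 72.76%


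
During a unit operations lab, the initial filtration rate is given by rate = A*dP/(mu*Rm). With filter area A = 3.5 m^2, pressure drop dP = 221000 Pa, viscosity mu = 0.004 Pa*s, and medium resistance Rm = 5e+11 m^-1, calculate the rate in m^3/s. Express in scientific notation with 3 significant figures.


rate = A * dP / (mu * Rm)
rate = 3.5 * 221000 / (0.004 * 5e+11)
rate = 773500.0 / 2.000e+09
rate = 3.87e-04 m^3/s


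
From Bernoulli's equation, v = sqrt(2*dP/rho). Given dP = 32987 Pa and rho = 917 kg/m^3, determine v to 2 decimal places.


v = sqrt(2*dP/rho)
v = sqrt(2*32987/917)
v = sqrt(71.945474)
v = 8.48 m/s


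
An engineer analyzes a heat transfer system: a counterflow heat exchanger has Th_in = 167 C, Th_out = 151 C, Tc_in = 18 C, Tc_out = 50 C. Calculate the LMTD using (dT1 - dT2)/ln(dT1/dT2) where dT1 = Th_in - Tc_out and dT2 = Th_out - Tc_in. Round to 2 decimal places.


dT1 = Th_in - Tc_out = 167 - 50 = 117
dT2 = Th_out - Tc_in = 151 - 18 = 133
LMTD = (dT1 - dT2) / ln(dT1/dT2)
LMTD = (117 - 133) / ln(117/133)
LMTD = 124.83 K


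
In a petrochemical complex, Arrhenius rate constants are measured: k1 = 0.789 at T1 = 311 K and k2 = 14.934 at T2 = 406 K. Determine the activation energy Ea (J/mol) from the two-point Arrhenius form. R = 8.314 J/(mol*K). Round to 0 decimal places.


Ea = R * ln(k2/k1) / (1/T1 - 1/T2)
ln(k2/k1) = ln(14.934/0.789) = 2.9406295
1/T1 - 1/T2 = 1/311 - 1/406 = 0.000752379896
Ea = 8.314 * 2.9406295 / 0.000752379896
Ea = 32495 J/mol


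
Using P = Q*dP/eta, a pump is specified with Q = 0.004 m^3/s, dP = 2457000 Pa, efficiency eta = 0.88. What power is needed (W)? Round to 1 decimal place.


P = Q * dP / eta
P = 0.004 * 2457000 / 0.88
P = 9828.0 / 0.88
P = 11168.2 W


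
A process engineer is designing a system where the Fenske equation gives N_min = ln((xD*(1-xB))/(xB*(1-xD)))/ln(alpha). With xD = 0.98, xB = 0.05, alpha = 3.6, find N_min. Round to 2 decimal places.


N_min = ln((xD*(1-xB))/(xB*(1-xD))) / ln(alpha)
Numerator inside ln: 0.931 / 0.001 = 931.0
ln(931.0) = 6.836259
ln(alpha) = ln(3.6) = 1.280934
N_min = 6.836259 / 1.280934 = 5.34


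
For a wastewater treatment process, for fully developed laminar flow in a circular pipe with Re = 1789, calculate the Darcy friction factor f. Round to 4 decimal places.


f = 64 / Re
f = 64 / 1789
f = 0.0358


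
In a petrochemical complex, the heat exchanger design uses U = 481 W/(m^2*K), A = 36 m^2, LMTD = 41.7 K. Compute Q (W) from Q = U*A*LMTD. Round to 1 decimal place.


Q = U * A * LMTD
Q = 481 * 36 * 41.7
Q = 722077.2 W


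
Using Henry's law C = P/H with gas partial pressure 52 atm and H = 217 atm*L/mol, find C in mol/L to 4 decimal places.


C = P / H
C = 52 / 217
C = 0.2396 mol/L


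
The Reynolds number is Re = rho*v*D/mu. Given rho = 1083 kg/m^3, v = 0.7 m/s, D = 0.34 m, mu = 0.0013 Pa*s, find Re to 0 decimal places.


Re = rho * v * D / mu
Re = 1083 * 0.7 * 0.34 / 0.0013
Re = 257.754 / 0.0013
Re = 198272


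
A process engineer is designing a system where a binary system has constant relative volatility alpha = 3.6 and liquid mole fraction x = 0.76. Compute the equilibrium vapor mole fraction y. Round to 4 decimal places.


y = alpha*x / (1 + (alpha-1)*x)
y = 3.6*0.76 / (1 + (3.6-1)*0.76)
y = 2.736 / (1 + 1.976)
y = 2.736 / 2.976
y = 0.9194


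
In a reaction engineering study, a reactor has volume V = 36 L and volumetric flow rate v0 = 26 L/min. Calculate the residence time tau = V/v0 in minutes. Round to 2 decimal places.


tau = V / v0
tau = 36 / 26
tau = 1.38 min


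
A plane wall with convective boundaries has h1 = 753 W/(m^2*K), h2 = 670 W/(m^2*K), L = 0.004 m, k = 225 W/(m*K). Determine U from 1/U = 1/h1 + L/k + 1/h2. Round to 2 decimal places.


1/U = 1/h1 + L/k + 1/h2
1/U = 1/753 + 0.004/225 + 1/670
1/U = 0.0013280212 + 1.77778e-05 + 0.0014925373
1/U = 0.0028383363
U = 352.32 W/(m^2*K)


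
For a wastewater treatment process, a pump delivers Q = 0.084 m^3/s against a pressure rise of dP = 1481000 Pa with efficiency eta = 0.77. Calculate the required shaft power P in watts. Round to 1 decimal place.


P = Q * dP / eta
P = 0.084 * 1481000 / 0.77
P = 124404.0 / 0.77
P = 161563.6 W


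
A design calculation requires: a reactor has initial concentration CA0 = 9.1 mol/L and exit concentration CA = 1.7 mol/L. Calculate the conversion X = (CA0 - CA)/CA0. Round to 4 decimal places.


X = (CA0 - CA) / CA0
X = (9.1 - 1.7) / 9.1
X = 7.4 / 9.1
X = 0.8132


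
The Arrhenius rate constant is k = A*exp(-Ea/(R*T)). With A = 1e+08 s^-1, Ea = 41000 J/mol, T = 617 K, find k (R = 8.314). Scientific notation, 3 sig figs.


k = A * exp(-Ea/(R*T))
k = 1e+08 * exp(-41000 / (8.314 * 617))
k = 1e+08 * exp(-7.992611)
k = 3.38e+04


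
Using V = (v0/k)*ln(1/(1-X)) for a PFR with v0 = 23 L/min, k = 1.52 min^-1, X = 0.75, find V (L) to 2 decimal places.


V = (v0/k) * ln(1/(1-X))
V = (23/1.52) * ln(1/(1-0.75))
V = 15.131579 * ln(4.0)
V = 15.131579 * 1.386294
V = 20.98 L


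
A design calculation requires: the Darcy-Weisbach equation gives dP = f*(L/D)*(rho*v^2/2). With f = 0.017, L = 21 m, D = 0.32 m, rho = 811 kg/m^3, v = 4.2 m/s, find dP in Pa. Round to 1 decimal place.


dP = f * (L/D) * (rho*v^2/2)
dP = 0.017 * (21/0.32) * (811*4.2^2/2)
L/D = 65.625
rho*v^2/2 = 811*17.64/2 = 7153.02
dP = 0.017 * 65.625 * 7153.02
dP = 7980.1 Pa


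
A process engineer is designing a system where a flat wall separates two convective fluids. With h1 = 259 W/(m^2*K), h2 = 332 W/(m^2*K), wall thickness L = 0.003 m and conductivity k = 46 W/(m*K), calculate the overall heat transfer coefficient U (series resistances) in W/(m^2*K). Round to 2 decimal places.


1/U = 1/h1 + L/k + 1/h2
1/U = 1/259 + 0.003/46 + 1/332
1/U = 0.0038610039 + 6.52174e-05 + 0.0030120482
1/U = 0.0069382695
U = 144.13 W/(m^2*K)


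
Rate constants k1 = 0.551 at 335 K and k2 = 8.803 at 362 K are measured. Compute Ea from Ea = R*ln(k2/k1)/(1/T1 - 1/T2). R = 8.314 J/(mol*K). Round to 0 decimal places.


Ea = R * ln(k2/k1) / (1/T1 - 1/T2)
ln(k2/k1) = ln(8.803/0.551) = 2.771113
1/T1 - 1/T2 = 1/335 - 1/362 = 0.000222643688
Ea = 8.314 * 2.771113 / 0.000222643688
Ea = 103479 J/mol


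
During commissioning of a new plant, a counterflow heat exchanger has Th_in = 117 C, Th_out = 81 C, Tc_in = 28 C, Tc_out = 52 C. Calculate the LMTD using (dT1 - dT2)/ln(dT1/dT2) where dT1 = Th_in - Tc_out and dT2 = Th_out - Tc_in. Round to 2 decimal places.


dT1 = Th_in - Tc_out = 117 - 52 = 65
dT2 = Th_out - Tc_in = 81 - 28 = 53
LMTD = (dT1 - dT2) / ln(dT1/dT2)
LMTD = (65 - 53) / ln(65/53)
LMTD = 58.80 K


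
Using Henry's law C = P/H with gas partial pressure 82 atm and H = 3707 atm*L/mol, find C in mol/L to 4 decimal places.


C = P / H
C = 82 / 3707
C = 0.0221 mol/L


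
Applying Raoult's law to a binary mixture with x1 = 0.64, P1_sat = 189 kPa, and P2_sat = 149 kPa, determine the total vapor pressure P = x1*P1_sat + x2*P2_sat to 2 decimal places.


P = x1*P1_sat + x2*P2_sat
x2 = 1 - x1 = 1 - 0.64 = 0.36
P = 0.64*189 + 0.36*149
P = 120.96 + 53.64
P = 174.60 kPa


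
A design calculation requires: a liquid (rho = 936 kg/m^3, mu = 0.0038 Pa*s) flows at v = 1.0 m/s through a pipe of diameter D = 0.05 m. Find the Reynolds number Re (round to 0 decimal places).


Re = rho * v * D / mu
Re = 936 * 1.0 * 0.05 / 0.0038
Re = 46.8 / 0.0038
Re = 12316


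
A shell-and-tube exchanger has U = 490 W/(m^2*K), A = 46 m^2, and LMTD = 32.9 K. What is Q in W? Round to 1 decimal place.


Q = U * A * LMTD
Q = 490 * 46 * 32.9
Q = 741566.0 W


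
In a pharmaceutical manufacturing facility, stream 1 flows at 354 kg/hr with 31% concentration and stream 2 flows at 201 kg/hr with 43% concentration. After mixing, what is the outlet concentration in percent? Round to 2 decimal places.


Mass balance on solute: F1*x1 + F2*x2 = F3*x3
F3 = F1 + F2 = 354 + 201 = 555 kg/hr
x3 = (F1*x1 + F2*x2)/F3
x3 = (354*0.31 + 201*0.43) / 555
x3 = 35.35%


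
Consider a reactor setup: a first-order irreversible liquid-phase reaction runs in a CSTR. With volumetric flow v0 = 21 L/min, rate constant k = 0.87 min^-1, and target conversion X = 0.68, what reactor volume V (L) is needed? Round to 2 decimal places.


V = v0 * X / (k * (1 - X))
V = 21 * 0.68 / (0.87 * (1 - 0.68))
V = 14.28 / (0.87 * 0.32)
V = 14.28 / 0.2784
V = 51.29 L


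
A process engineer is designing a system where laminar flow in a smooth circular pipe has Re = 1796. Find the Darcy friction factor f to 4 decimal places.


f = 64 / Re
f = 64 / 1796
f = 0.0356


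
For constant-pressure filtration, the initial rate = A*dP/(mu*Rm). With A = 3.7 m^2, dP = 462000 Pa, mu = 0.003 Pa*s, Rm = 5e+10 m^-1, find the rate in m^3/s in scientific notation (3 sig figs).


rate = A * dP / (mu * Rm)
rate = 3.7 * 462000 / (0.003 * 5e+10)
rate = 1709400.0 / 1.500e+08
rate = 1.14e-02 m^3/s


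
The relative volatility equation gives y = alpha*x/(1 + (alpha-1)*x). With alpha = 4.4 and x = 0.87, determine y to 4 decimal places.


y = alpha*x / (1 + (alpha-1)*x)
y = 4.4*0.87 / (1 + (4.4-1)*0.87)
y = 3.828 / (1 + 2.958)
y = 3.828 / 3.958
y = 0.9672


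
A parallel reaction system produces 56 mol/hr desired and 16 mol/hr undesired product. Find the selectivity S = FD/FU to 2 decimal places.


S = desired product rate / undesired product rate
S = 56 / 16
S = 3.50


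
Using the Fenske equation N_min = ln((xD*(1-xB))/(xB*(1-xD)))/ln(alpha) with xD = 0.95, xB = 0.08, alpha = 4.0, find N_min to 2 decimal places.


N_min = ln((xD*(1-xB))/(xB*(1-xD))) / ln(alpha)
Numerator inside ln: 0.874 / 0.004 = 218.5
ln(218.5) = 5.386786
ln(alpha) = ln(4.0) = 1.386294
N_min = 5.386786 / 1.386294 = 3.89


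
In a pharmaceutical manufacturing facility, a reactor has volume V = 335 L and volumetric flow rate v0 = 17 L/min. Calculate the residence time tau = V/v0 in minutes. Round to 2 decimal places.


tau = V / v0
tau = 335 / 17
tau = 19.71 min


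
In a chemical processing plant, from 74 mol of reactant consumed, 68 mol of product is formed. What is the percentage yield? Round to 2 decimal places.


Yield = (moles product / moles consumed) * 100%
Yield = (68 / 74) * 100
Yield = 0.9189 * 100
Yield = 91.89%


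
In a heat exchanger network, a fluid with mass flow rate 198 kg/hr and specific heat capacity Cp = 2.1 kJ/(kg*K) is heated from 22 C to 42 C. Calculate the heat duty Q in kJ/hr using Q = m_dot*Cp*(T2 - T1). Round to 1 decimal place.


Q = m_dot * Cp * (T2 - T1)
Q = 198 * 2.1 * (42 - 22)
Q = 198 * 2.1 * 20
Q = 8316.0 kJ/hr


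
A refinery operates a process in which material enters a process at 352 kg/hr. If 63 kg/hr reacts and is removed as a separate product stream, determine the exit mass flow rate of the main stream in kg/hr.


Steady-state mass balance on the main outlet: F_out = F_in - F_removed
F_out = 352 - 63
F_out = 289 kg/hr


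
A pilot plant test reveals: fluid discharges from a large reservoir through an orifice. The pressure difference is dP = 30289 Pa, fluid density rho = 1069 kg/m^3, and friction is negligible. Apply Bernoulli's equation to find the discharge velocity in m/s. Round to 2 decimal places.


v = sqrt(2*dP/rho)
v = sqrt(2*30289/1069)
v = sqrt(56.667914)
v = 7.53 m/s


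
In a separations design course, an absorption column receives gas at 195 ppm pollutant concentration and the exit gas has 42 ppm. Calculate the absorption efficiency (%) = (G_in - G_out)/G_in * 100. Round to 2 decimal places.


Efficiency = (G_in - G_out) / G_in * 100%
Efficiency = (195 - 42) / 195 * 100
Efficiency = 153 / 195 * 100
Efficiency = 78.46%


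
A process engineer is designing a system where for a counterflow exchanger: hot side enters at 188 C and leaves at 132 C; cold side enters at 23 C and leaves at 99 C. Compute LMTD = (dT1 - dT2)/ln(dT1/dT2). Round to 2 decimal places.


dT1 = Th_in - Tc_out = 188 - 99 = 89
dT2 = Th_out - Tc_in = 132 - 23 = 109
LMTD = (dT1 - dT2) / ln(dT1/dT2)
LMTD = (89 - 109) / ln(89/109)
LMTD = 98.66 K


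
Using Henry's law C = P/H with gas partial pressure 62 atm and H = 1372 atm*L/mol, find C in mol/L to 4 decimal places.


C = P / H
C = 62 / 1372
C = 0.0452 mol/L


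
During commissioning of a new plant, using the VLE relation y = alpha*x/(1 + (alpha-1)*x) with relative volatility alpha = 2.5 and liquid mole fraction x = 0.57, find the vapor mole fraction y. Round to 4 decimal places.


y = alpha*x / (1 + (alpha-1)*x)
y = 2.5*0.57 / (1 + (2.5-1)*0.57)
y = 1.425 / (1 + 0.855)
y = 1.425 / 1.855
y = 0.7682


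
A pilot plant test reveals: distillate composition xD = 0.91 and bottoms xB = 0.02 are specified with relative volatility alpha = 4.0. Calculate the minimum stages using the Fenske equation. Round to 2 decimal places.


N_min = ln((xD*(1-xB))/(xB*(1-xD))) / ln(alpha)
Numerator inside ln: 0.8918 / 0.0018 = 495.444444
ln(495.444444) = 6.205455
ln(alpha) = ln(4.0) = 1.386294
N_min = 6.205455 / 1.386294 = 4.48


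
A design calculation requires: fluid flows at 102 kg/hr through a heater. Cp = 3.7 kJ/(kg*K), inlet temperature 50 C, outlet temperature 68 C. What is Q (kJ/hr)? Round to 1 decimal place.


Q = m_dot * Cp * (T2 - T1)
Q = 102 * 3.7 * (68 - 50)
Q = 102 * 3.7 * 18
Q = 6793.2 kJ/hr


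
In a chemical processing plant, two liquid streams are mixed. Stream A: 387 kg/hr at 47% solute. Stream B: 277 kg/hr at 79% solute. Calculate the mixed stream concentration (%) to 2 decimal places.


Mass balance on solute: F1*x1 + F2*x2 = F3*x3
F3 = F1 + F2 = 387 + 277 = 664 kg/hr
x3 = (F1*x1 + F2*x2)/F3
x3 = (387*0.47 + 277*0.79) / 664
x3 = 60.35%


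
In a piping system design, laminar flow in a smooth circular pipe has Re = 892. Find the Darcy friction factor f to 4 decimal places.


f = 64 / Re
f = 64 / 892
f = 0.0717


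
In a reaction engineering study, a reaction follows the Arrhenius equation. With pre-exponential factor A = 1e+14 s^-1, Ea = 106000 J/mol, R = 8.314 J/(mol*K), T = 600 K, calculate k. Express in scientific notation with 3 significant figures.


k = A * exp(-Ea/(R*T))
k = 1e+14 * exp(-106000 / (8.314 * 600))
k = 1e+14 * exp(-21.249298)
k = 5.91e+04


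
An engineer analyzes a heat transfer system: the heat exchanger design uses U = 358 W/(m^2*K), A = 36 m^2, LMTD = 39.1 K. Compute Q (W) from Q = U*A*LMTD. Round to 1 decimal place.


Q = U * A * LMTD
Q = 358 * 36 * 39.1
Q = 503920.8 W


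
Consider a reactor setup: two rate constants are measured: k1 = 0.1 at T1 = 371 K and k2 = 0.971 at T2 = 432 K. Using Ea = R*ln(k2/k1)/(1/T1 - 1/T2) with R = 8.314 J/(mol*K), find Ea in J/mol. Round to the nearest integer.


Ea = R * ln(k2/k1) / (1/T1 - 1/T2)
ln(k2/k1) = ln(0.971/0.1) = 2.2731563
1/T1 - 1/T2 = 1/371 - 1/432 = 0.000380602975
Ea = 8.314 * 2.2731563 / 0.000380602975
Ea = 49655 J/mol


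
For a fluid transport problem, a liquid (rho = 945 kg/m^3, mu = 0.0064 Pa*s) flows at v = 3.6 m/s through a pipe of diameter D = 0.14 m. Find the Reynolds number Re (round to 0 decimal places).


Re = rho * v * D / mu
Re = 945 * 3.6 * 0.14 / 0.0064
Re = 476.28 / 0.0064
Re = 74419


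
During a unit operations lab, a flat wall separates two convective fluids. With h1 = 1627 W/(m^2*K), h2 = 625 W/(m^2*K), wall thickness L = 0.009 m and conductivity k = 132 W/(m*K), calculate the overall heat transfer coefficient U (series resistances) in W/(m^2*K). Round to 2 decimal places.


1/U = 1/h1 + L/k + 1/h2
1/U = 1/1627 + 0.009/132 + 1/625
1/U = 0.0006146281 + 6.81818e-05 + 0.0016
1/U = 0.0022828099
U = 438.06 W/(m^2*K)


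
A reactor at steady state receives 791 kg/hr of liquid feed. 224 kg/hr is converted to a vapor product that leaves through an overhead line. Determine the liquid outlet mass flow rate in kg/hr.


Steady-state mass balance on the main outlet: F_out = F_in - F_removed
F_out = 791 - 224
F_out = 567 kg/hr


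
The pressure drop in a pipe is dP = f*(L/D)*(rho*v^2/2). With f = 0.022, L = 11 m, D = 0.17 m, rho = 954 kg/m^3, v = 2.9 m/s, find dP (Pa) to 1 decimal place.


dP = f * (L/D) * (rho*v^2/2)
dP = 0.022 * (11/0.17) * (954*2.9^2/2)
L/D = 64.70588235
rho*v^2/2 = 954*8.41/2 = 4011.57
dP = 0.022 * 64.70588235 * 4011.57
dP = 5710.6 Pa


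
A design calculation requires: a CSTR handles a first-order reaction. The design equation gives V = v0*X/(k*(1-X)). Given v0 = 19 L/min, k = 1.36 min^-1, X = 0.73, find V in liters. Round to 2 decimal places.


V = v0 * X / (k * (1 - X))
V = 19 * 0.73 / (1.36 * (1 - 0.73))
V = 13.87 / (1.36 * 0.27)
V = 13.87 / 0.3672
V = 37.77 L


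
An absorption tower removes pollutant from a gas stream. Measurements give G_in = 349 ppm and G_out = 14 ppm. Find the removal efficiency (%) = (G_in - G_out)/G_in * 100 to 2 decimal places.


Efficiency = (G_in - G_out) / G_in * 100%
Efficiency = (349 - 14) / 349 * 100
Efficiency = 335 / 349 * 100
Efficiency = 95.99%


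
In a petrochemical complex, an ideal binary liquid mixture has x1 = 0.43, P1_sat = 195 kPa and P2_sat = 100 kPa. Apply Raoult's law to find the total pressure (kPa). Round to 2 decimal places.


P = x1*P1_sat + x2*P2_sat
x2 = 1 - x1 = 1 - 0.43 = 0.57
P = 0.43*195 + 0.57*100
P = 83.85 + 57.0
P = 140.85 kPa


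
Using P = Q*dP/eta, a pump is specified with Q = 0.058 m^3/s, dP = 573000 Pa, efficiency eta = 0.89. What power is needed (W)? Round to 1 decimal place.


P = Q * dP / eta
P = 0.058 * 573000 / 0.89
P = 33234.0 / 0.89
P = 37341.6 W


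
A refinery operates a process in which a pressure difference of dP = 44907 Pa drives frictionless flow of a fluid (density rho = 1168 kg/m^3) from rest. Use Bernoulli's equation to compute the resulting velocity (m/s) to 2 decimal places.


v = sqrt(2*dP/rho)
v = sqrt(2*44907/1168)
v = sqrt(76.895548)
v = 8.77 m/s


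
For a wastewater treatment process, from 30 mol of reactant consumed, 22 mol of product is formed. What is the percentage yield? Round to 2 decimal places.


Yield = (moles product / moles consumed) * 100%
Yield = (22 / 30) * 100
Yield = 0.7333 * 100
Yield = 73.33%


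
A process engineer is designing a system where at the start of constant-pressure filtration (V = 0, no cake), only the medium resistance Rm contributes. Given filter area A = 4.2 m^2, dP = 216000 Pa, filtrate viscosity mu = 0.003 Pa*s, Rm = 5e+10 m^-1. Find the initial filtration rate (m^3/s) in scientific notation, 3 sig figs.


rate = A * dP / (mu * Rm)
rate = 4.2 * 216000 / (0.003 * 5e+10)
rate = 907200.0 / 1.500e+08
rate = 6.05e-03 m^3/s


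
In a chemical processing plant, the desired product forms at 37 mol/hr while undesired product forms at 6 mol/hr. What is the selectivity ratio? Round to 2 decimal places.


S = desired product rate / undesired product rate
S = 37 / 6
S = 6.17


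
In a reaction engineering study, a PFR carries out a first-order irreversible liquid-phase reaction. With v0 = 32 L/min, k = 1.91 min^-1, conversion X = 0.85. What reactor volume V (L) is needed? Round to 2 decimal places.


V = (v0/k) * ln(1/(1-X))
V = (32/1.91) * ln(1/(1-0.85))
V = 16.753927 * ln(6.666667)
V = 16.753927 * 1.89712
V = 31.78 L


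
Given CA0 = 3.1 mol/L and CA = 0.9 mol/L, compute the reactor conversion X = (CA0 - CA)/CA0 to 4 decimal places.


X = (CA0 - CA) / CA0
X = (3.1 - 0.9) / 3.1
X = 2.2 / 3.1
X = 0.7097


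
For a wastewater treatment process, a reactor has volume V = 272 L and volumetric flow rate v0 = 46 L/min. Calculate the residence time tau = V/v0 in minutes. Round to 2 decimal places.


tau = V / v0
tau = 272 / 46
tau = 5.91 min


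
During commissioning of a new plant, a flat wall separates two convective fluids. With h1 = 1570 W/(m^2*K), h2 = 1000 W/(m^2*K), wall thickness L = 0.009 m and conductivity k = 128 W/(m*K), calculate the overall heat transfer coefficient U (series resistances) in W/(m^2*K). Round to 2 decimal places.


1/U = 1/h1 + L/k + 1/h2
1/U = 1/1570 + 0.009/128 + 1/1000
1/U = 0.0006369427 + 7.03125e-05 + 0.001
1/U = 0.0017072552
U = 585.74 W/(m^2*K)


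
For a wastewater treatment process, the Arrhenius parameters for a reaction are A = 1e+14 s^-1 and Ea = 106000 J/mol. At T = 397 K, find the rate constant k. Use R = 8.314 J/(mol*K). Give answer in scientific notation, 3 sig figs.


k = A * exp(-Ea/(R*T))
k = 1e+14 * exp(-106000 / (8.314 * 397))
k = 1e+14 * exp(-32.114809)
k = 1.13e+00


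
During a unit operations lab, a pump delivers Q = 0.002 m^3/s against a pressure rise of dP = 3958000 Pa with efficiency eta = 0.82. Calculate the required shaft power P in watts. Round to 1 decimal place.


P = Q * dP / eta
P = 0.002 * 3958000 / 0.82
P = 7916.0 / 0.82
P = 9653.7 W


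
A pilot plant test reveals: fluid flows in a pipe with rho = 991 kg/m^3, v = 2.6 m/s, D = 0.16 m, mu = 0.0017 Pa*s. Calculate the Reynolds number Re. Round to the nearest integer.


Re = rho * v * D / mu
Re = 991 * 2.6 * 0.16 / 0.0017
Re = 412.256 / 0.0017
Re = 242504


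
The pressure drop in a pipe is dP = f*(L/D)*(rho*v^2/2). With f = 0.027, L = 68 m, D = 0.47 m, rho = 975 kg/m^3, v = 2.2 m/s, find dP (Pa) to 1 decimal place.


dP = f * (L/D) * (rho*v^2/2)
dP = 0.027 * (68/0.47) * (975*2.2^2/2)
L/D = 144.68085106
rho*v^2/2 = 975*4.84/2 = 2359.5
dP = 0.027 * 144.68085106 * 2359.5
dP = 9217.1 Pa


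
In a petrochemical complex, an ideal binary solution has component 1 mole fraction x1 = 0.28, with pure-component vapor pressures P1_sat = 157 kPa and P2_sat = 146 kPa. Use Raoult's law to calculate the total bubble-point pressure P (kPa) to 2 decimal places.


P = x1*P1_sat + x2*P2_sat
x2 = 1 - x1 = 1 - 0.28 = 0.72
P = 0.28*157 + 0.72*146
P = 43.96 + 105.12
P = 149.08 kPa


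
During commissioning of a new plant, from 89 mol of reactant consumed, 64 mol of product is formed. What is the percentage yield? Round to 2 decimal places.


Yield = (moles product / moles consumed) * 100%
Yield = (64 / 89) * 100
Yield = 0.7191 * 100
Yield = 71.91%


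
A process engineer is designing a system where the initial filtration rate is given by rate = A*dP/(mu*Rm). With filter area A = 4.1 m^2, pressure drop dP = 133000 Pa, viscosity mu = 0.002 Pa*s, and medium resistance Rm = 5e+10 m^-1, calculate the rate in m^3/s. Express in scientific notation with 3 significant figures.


rate = A * dP / (mu * Rm)
rate = 4.1 * 133000 / (0.002 * 5e+10)
rate = 545300.0 / 1.000e+08
rate = 5.45e-03 m^3/s


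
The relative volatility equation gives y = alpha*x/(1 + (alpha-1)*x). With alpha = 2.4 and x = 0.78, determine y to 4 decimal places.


y = alpha*x / (1 + (alpha-1)*x)
y = 2.4*0.78 / (1 + (2.4-1)*0.78)
y = 1.872 / (1 + 1.092)
y = 1.872 / 2.092
y = 0.8948


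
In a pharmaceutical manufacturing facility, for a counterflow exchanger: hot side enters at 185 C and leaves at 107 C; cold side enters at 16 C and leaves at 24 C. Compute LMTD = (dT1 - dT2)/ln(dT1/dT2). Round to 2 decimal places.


dT1 = Th_in - Tc_out = 185 - 24 = 161
dT2 = Th_out - Tc_in = 107 - 16 = 91
LMTD = (dT1 - dT2) / ln(dT1/dT2)
LMTD = (161 - 91) / ln(161/91)
LMTD = 122.69 K


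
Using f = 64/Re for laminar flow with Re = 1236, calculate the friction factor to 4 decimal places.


f = 64 / Re
f = 64 / 1236
f = 0.0518


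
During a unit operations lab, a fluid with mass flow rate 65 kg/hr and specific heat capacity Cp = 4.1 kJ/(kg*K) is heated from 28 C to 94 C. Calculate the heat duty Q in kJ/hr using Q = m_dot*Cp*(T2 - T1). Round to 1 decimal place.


Q = m_dot * Cp * (T2 - T1)
Q = 65 * 4.1 * (94 - 28)
Q = 65 * 4.1 * 66
Q = 17589.0 kJ/hr


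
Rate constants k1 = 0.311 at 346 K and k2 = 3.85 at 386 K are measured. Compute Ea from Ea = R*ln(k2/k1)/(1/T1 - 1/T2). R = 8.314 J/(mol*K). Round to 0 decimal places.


Ea = R * ln(k2/k1) / (1/T1 - 1/T2)
ln(k2/k1) = ln(3.85/0.311) = 2.5160355
1/T1 - 1/T2 = 1/346 - 1/386 = 0.000299499835
Ea = 8.314 * 2.5160355 / 0.000299499835
Ea = 69844 J/mol


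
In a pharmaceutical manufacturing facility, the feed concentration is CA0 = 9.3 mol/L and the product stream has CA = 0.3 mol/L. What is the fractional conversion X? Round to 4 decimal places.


X = (CA0 - CA) / CA0
X = (9.3 - 0.3) / 9.3
X = 9.0 / 9.3
X = 0.9677


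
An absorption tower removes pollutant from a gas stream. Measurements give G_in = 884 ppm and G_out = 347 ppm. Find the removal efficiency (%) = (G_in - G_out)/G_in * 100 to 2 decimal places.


Efficiency = (G_in - G_out) / G_in * 100%
Efficiency = (884 - 347) / 884 * 100
Efficiency = 537 / 884 * 100
Efficiency = 60.75%


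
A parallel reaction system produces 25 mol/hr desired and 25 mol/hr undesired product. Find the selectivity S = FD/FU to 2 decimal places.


S = desired product rate / undesired product rate
S = 25 / 25
S = 1.00


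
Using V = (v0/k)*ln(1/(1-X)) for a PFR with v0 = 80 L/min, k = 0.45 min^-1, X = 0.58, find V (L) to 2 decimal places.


V = (v0/k) * ln(1/(1-X))
V = (80/0.45) * ln(1/(1-0.58))
V = 177.777778 * ln(2.380952)
V = 177.777778 * 0.8675
V = 154.22 L


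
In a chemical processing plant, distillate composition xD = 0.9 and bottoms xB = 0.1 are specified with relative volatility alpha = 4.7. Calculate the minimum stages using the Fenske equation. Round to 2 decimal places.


N_min = ln((xD*(1-xB))/(xB*(1-xD))) / ln(alpha)
Numerator inside ln: 0.81 / 0.01 = 81.0
ln(81.0) = 4.394449
ln(alpha) = ln(4.7) = 1.547563
N_min = 4.394449 / 1.547563 = 2.84
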